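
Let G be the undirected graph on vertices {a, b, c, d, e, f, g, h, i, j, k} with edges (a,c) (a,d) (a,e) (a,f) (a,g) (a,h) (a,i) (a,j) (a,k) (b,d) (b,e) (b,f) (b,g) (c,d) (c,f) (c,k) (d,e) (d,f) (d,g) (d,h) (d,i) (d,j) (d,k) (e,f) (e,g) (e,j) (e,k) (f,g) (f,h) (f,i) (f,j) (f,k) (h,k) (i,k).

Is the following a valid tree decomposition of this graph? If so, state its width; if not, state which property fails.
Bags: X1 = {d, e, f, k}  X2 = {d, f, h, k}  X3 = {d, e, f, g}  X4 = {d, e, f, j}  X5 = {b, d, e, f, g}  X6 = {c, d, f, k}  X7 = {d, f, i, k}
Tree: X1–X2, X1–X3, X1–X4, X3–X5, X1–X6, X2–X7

A tree decomposition must satisfy three properties: every vertex lies in some bag; for every edge, both endpoints lie together in some bag; and for every vertex, the bags containing it form a connected subtree. Here vertex a appears in no bag, so the decomposition is invalid.

No — vertex a appears in no bag.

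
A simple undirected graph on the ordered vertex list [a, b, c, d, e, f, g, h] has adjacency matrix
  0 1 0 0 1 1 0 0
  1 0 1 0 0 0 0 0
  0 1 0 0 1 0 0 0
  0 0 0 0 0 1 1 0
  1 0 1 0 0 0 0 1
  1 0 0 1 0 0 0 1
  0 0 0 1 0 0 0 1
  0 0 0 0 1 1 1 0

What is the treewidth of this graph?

A width-2 tree decomposition is:
Bags: B1 = {b, c, e}  B2 = {a, b, e}  B3 = {a, e, h}  B4 = {a, f, h}  B5 = {f, g, h}  B6 = {d, f, g}
Tree: B1–B2, B2–B3, B3–B4, B4–B5, B5–B6
Each bag holds 3 vertices, so the decomposition has width 2, which upper-bounds the treewidth. For the lower bound, G contains the cycle c–b–a–e–c, so G is not a forest; only forests have treewidth ≤ 1, hence tw(G) ≥ 2. Combining the bounds, tw(G) = 2.

2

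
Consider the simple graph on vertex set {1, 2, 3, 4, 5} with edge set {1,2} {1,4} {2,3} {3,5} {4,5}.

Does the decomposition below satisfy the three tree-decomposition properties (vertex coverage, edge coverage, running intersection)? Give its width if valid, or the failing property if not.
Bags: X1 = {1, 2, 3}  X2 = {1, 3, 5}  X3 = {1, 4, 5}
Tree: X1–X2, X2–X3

Checking the three conditions: (i) the bags cover all of {1, 2, 3, 4, 5}; (ii) for each edge, some bag contains both endpoints; (iii) the bags containing any fixed vertex form a subtree. All hold, so the decomposition is valid with width 3 − 1 = 2.

Yes; width 2.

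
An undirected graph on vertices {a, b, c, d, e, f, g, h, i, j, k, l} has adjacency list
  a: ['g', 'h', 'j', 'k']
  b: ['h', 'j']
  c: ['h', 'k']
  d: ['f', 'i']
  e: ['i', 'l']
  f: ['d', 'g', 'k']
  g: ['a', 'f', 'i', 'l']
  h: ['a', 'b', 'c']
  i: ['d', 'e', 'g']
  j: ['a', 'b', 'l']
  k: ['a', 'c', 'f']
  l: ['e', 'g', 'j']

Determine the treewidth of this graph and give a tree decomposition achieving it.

Every bag has size at most 4, so the width is 4 − 1 = 3 and tw(G) ≤ 3. For the lower bound: the 4 vertex sets {b,c,h}, {k}, {a}, {f,g,j,l} are disjoint, each induces a connected subgraph, and every pair is joined by at least one edge of G. Contracting each set to a single vertex therefore yields K_{4} as a minor, and since treewidth is minor-monotone, tw(G) ≥ tw(K_{4}) = 3. The upper and lower bounds meet at 3, so that is the treewidth.

Treewidth 3.
One such decomposition:
Bags: B1 = {b, c, h, k}  B2 = {a, b, h, k}  B3 = {a, b, j, k}  B4 = {a, f, j, k}  B5 = {a, f, g, j}  B6 = {f, g, j, l}  B7 = {d, f, g, l}  B8 = {d, g, i, l}  B9 = {d, e, i, l}
Tree: B1–B2, B2–B3, B3–B4, B4–B5, B5–B6, B6–B7, B7–B8, B8–B9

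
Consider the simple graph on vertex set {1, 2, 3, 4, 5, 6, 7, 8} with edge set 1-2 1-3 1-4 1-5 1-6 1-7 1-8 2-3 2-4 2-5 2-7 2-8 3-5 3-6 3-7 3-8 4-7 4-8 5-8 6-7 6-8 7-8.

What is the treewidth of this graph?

A width-4 tree decomposition is:
Bags: B1 = {1, 2, 3, 7, 8}  B2 = {1, 2, 4, 7, 8}  B3 = {1, 2, 3, 5, 8}  B4 = {1, 3, 6, 7, 8}
Tree: B1–B2, B1–B3, B1–B4
The largest bag has 5 vertices, giving width 4; this decomposition certifies tw(G) ≤ 4. Conversely, {1, 2, 3, 5, 8} is a clique of size 5, and the vertices of any clique must share a bag in every tree decomposition; so some bag has ≥ 5 vertices and tw(G) ≥ 4. Therefore the treewidth is 4.

4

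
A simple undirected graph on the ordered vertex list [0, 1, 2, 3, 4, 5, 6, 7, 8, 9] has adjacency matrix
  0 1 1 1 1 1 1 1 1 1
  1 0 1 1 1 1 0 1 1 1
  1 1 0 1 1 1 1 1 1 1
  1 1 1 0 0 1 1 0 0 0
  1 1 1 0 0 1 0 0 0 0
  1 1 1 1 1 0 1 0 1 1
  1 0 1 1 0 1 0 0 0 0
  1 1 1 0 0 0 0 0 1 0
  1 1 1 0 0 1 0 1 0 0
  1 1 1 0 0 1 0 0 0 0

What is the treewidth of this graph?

4

A width-4 tree decomposition is:
Bags: B1 = {0, 1, 2, 5, 8}  B2 = {0, 1, 2, 3, 5}  B3 = {0, 1, 2, 5, 9}  B4 = {0, 2, 3, 5, 6}  B5 = {0, 1, 2, 7, 8}  B6 = {0, 1, 2, 4, 5}
Tree: B1–B2, B2–B3, B2–B4, B1–B5, B1–B6
The largest bag has 5 vertices, giving width 4; this decomposition certifies tw(G) ≤ 4. On the other hand G contains the 5-clique {0, 1, 2, 5, 8}. A clique must lie in a single bag of any decomposition, so no decomposition can have width below 4. Therefore the treewidth is 4.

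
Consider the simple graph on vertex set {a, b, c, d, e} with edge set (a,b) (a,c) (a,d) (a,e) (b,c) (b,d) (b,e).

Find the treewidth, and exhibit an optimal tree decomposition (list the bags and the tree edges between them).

Treewidth 2.
One such decomposition:
Bags: B1 = {a, b, d}  B2 = {a, b, e}  B3 = {a, b, c}
Tree: B1–B2, B2–B3

Each bag holds 3 vertices, so the decomposition has width 2, which upper-bounds the treewidth. For the lower bound, the 3 vertices {a, b, d} are pairwise adjacent, and any tree decomposition puts a clique entirely inside one bag — forcing width ≥ 2. The upper and lower bounds meet at 2, so that is the treewidth.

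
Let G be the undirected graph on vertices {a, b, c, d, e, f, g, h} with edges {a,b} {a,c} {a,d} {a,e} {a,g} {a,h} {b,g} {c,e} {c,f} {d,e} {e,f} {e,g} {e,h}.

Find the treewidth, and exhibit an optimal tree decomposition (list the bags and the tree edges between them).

Every bag has size at most 3, so the width is 3 − 1 = 2 and tw(G) ≤ 2. For the lower bound, the 3 vertices {a, d, e} are pairwise adjacent, and any tree decomposition puts a clique entirely inside one bag — forcing width ≥ 2. Combining the bounds, tw(G) = 2.

Treewidth 2.
Bags: B1 = {a, e, g}  B2 = {a, c, e}  B3 = {a, b, g}  B4 = {a, e, h}  B5 = {a, d, e}  B6 = {c, e, f}
Tree: B1–B2, B1–B3, B1–B4, B1–B5, B2–B6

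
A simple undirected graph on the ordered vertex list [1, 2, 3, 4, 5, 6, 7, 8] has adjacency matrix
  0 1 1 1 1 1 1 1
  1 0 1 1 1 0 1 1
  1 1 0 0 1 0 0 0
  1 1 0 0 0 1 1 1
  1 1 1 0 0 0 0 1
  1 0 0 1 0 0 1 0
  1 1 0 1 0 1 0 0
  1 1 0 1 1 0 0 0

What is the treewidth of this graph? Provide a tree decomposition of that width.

Each bag holds 4 vertices, so the decomposition has width 3, which upper-bounds the treewidth. For the lower bound, the 4 vertices {1, 2, 3, 5} are pairwise adjacent, and any tree decomposition puts a clique entirely inside one bag — forcing width ≥ 3. Combining the bounds, tw(G) = 3.

Treewidth 3.
One such decomposition:
Bags: B1 = {1, 2, 5, 8}  B2 = {1, 2, 4, 8}  B3 = {1, 2, 3, 5}  B4 = {1, 2, 4, 7}  B5 = {1, 4, 6, 7}
Tree: B1–B2, B1–B3, B2–B4, B4–B5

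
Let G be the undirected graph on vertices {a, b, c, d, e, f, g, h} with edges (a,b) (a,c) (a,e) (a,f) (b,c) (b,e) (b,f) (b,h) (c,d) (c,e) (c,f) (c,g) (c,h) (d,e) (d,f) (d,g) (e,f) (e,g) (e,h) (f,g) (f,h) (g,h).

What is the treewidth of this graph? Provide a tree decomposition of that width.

Every bag has size at most 5, so the width is 5 − 1 = 4 and tw(G) ≤ 4. Conversely, {c, d, e, f, g} is a clique of size 5, and the vertices of any clique must share a bag in every tree decomposition; so some bag has ≥ 5 vertices and tw(G) ≥ 4. The upper and lower bounds meet at 4, so that is the treewidth.

Treewidth 4.
One optimal decomposition is:
Bags: B1 = {b, c, e, f, h}  B2 = {c, e, f, g, h}  B3 = {c, d, e, f, g}  B4 = {a, b, c, e, f}
Tree: B1–B2, B2–B3, B1–B4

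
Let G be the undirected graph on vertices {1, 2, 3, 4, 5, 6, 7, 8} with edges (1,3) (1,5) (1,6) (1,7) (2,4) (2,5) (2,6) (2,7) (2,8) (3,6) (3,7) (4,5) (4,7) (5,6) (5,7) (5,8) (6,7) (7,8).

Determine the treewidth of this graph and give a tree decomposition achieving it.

Treewidth 3.
One such decomposition:
Bags: B1 = {2, 5, 6, 7}  B2 = {2, 4, 5, 7}  B3 = {2, 5, 7, 8}  B4 = {1, 5, 6, 7}  B5 = {1, 3, 6, 7}
Tree: B1–B2, B1–B3, B1–B4, B4–B5

Each bag holds 4 vertices, so the decomposition has width 3, which upper-bounds the treewidth. On the other hand G contains the 4-clique {1, 3, 6, 7}. A clique must lie in a single bag of any decomposition, so no decomposition can have width below 3. Hence tw(G) = 3 exactly.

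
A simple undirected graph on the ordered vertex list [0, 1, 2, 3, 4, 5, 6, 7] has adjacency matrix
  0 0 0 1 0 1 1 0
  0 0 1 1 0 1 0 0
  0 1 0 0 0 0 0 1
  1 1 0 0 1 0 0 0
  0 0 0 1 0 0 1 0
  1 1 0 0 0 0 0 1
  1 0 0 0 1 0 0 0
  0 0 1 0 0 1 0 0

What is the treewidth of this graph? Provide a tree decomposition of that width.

Treewidth 2.
Bags: B1 = {0, 4, 6}  B2 = {0, 3, 4}  B3 = {0, 3, 5}  B4 = {1, 3, 5}  B5 = {1, 5, 7}  B6 = {1, 2, 7}
Tree: B1–B2, B2–B3, B3–B4, B4–B5, B5–B6

Each bag holds 3 vertices, so the decomposition has width 2, which upper-bounds the treewidth. For the lower bound, G contains the cycle 6–4–3–0–6, so G is not a forest; only forests have treewidth ≤ 1, hence tw(G) ≥ 2. The upper and lower bounds meet at 2, so that is the treewidth.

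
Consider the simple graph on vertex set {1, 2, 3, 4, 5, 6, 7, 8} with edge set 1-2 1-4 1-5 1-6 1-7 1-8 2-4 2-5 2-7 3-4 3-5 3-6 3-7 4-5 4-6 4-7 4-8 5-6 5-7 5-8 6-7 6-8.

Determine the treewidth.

A width-4 tree decomposition is:
Bags: B1 = {1, 4, 5, 6, 8}  B2 = {1, 4, 5, 6, 7}  B3 = {3, 4, 5, 6, 7}  B4 = {1, 2, 4, 5, 7}
Tree: B1–B2, B2–B3, B2–B4
Every bag has size at most 5, so the width is 5 − 1 = 4 and tw(G) ≤ 4. On the other hand G contains the 5-clique {1, 2, 4, 5, 7}. A clique must lie in a single bag of any decomposition, so no decomposition can have width below 4. Combining the bounds, tw(G) = 4.

4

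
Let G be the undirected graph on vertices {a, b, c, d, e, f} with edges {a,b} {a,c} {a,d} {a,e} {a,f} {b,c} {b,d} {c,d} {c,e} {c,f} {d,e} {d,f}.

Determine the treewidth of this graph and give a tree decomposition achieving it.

Each bag holds 4 vertices, so the decomposition has width 3, which upper-bounds the treewidth. Conversely, {a, c, d, e} is a clique of size 4, and the vertices of any clique must share a bag in every tree decomposition; so some bag has ≥ 4 vertices and tw(G) ≥ 3. Hence tw(G) = 3 exactly.

Treewidth 3.
One such decomposition:
Bags: B1 = {a, c, d, e}  B2 = {a, c, d, f}  B3 = {a, b, c, d}
Tree: B1–B2, B1–B3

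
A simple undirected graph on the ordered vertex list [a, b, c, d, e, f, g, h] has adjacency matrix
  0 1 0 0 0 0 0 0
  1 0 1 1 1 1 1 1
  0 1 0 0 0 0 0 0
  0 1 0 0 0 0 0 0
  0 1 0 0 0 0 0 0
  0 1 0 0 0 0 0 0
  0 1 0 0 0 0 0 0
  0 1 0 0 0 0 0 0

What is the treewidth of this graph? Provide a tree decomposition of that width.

Treewidth 1.
One optimal decomposition is:
Bags: B1 = {b, f}  B2 = {a, b}  B3 = {b, c}  B4 = {b, h}  B5 = {b, d}  B6 = {b, e}  B7 = {b, g}
Tree: B1–B2, B1–B3, B3–B4, B1–B5, B1–B6, B2–B7

The largest bag has 2 vertices, giving width 1; this decomposition certifies tw(G) ≤ 1. Since G has at least one edge (e.g. f–b), it is not an edgeless graph, so tw(G) ≥ 1. The upper and lower bounds meet at 1, so that is the treewidth.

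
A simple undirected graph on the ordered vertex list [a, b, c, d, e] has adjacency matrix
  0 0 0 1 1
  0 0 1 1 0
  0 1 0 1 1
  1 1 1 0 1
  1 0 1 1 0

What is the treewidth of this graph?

A width-2 tree decomposition is:
Bags: B1 = {a, d, e}  B2 = {c, d, e}  B3 = {b, c, d}
Tree: B1–B2, B2–B3
Every bag has size at most 3, so the width is 3 − 1 = 2 and tw(G) ≤ 2. Conversely, {c, d, e} is a clique of size 3, and the vertices of any clique must share a bag in every tree decomposition; so some bag has ≥ 3 vertices and tw(G) ≥ 2. Therefore the treewidth is 2.

2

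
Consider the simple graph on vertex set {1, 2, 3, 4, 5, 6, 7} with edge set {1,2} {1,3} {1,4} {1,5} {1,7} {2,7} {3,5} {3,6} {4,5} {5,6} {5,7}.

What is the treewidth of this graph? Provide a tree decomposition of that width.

Each bag holds 3 vertices, so the decomposition has width 2, which upper-bounds the treewidth. Conversely, {1, 2, 7} is a clique of size 3, and the vertices of any clique must share a bag in every tree decomposition; so some bag has ≥ 3 vertices and tw(G) ≥ 2. Therefore the treewidth is 2.

Treewidth 2.
One such decomposition:
Bags: B1 = {1, 4, 5}  B2 = {1, 3, 5}  B3 = {3, 5, 6}  B4 = {1, 5, 7}  B5 = {1, 2, 7}
Tree: B1–B2, B2–B3, B1–B4, B4–B5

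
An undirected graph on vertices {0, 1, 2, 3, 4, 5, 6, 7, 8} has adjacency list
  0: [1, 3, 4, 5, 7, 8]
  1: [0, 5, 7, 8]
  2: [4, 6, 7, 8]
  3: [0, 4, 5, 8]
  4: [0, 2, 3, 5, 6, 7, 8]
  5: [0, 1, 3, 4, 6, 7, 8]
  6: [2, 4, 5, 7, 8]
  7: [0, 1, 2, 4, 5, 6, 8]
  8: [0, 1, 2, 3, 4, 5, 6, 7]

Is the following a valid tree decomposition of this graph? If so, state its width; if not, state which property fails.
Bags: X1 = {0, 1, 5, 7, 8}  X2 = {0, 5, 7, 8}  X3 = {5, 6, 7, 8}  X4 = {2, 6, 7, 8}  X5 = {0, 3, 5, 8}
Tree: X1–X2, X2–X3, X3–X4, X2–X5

No — vertex 4 appears in no bag.

A tree decomposition must satisfy three properties: every vertex lies in some bag; for every edge, both endpoints lie together in some bag; and for every vertex, the bags containing it form a connected subtree. Here vertex 4 appears in no bag, so the decomposition is invalid.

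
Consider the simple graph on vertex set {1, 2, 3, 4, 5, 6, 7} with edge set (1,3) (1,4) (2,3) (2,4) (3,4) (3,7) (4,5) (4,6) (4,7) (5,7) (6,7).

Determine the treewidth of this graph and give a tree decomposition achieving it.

The largest bag has 3 vertices, giving width 2; this decomposition certifies tw(G) ≤ 2. On the other hand G contains the 3-clique {1, 3, 4}. A clique must lie in a single bag of any decomposition, so no decomposition can have width below 2. The upper and lower bounds meet at 2, so that is the treewidth.

Treewidth 2.
Bags: B1 = {3, 4, 7}  B2 = {4, 5, 7}  B3 = {1, 3, 4}  B4 = {2, 3, 4}  B5 = {4, 6, 7}
Tree: B1–B2, B1–B3, B3–B4, B2–B5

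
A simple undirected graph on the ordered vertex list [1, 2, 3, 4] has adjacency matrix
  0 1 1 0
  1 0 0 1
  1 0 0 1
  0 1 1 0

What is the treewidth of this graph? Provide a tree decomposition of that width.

Each bag holds 3 vertices, so the decomposition has width 2, which upper-bounds the treewidth. For the lower bound, G contains the cycle 3–1–2–4–3, so G is not a forest; only forests have treewidth ≤ 1, hence tw(G) ≥ 2. Hence tw(G) = 2 exactly.

Treewidth 2.
One optimal decomposition is:
Bags: B1 = {1, 2, 3}  B2 = {2, 3, 4}
Tree: B1–B2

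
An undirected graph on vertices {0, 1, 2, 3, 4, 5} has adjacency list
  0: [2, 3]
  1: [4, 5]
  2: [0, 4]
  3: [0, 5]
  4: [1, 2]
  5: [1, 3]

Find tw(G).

A width-2 tree decomposition is:
Bags: B1 = {0, 2, 3}  B2 = {2, 3, 4}  B3 = {1, 3, 4}  B4 = {1, 3, 5}
Tree: B1–B2, B2–B3, B3–B4
Every bag has size at most 3, so the width is 3 − 1 = 2 and tw(G) ≤ 2. For the lower bound, G contains the cycle 3–0–2–4–1–5–3, so G is not a forest; only forests have treewidth ≤ 1, hence tw(G) ≥ 2. Combining the bounds, tw(G) = 2.

2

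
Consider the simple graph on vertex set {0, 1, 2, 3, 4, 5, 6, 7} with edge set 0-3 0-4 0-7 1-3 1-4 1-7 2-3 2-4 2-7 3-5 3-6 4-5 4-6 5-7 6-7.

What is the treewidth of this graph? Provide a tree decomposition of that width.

Treewidth 3.
Bags: B1 = {0, 3, 4, 7}  B2 = {1, 3, 4, 7}  B3 = {3, 4, 6, 7}  B4 = {2, 3, 4, 7}  B5 = {3, 4, 5, 7}
Tree: B1–B2, B2–B3, B3–B4, B4–B5

Every bag has size at most 4, so the width is 4 − 1 = 3 and tw(G) ≤ 3. For the lower bound: the 4 vertex sets {0,3}, {1,4}, {7}, {6} are disjoint, each induces a connected subgraph, and every pair is joined by at least one edge of G. Contracting each set to a single vertex therefore yields K_{4} as a minor, and since treewidth is minor-monotone, tw(G) ≥ tw(K_{4}) = 3. Combining the bounds, tw(G) = 3.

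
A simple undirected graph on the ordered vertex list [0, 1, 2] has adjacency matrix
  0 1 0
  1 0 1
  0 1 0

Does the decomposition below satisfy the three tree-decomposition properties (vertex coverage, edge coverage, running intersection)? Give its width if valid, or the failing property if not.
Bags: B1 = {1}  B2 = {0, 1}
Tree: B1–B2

No — vertex 2 appears in no bag.

A tree decomposition must satisfy three properties: every vertex lies in some bag; for every edge, both endpoints lie together in some bag; and for every vertex, the bags containing it form a connected subtree. Here vertex 2 appears in no bag, so the decomposition is invalid.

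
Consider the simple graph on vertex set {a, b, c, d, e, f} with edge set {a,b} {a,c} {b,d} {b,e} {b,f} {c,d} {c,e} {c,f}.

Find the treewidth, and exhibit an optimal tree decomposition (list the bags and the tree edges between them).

Treewidth 2.
Bags: B1 = {b, c, d}  B2 = {a, b, c}  B3 = {b, c, f}  B4 = {b, c, e}
Tree: B1–B2, B2–B3, B3–B4

Each bag holds 3 vertices, so the decomposition has width 2, which upper-bounds the treewidth. Since d–c–a–b–d is a cycle in G, G is not acyclic. Forests are exactly the graphs of treewidth ≤ 1, so tw(G) ≥ 2. Combining the bounds, tw(G) = 2.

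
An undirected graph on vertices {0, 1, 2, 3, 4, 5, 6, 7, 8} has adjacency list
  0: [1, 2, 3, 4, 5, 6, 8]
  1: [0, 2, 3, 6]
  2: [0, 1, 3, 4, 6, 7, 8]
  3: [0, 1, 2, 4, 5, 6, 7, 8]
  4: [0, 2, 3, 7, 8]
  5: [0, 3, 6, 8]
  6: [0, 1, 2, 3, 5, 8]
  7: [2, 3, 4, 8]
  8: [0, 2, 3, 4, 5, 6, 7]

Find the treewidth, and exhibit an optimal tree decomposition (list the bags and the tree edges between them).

Treewidth 4.
One optimal decomposition is:
Bags: B1 = {0, 3, 5, 6, 8}  B2 = {0, 2, 3, 6, 8}  B3 = {0, 1, 2, 3, 6}  B4 = {0, 2, 3, 4, 8}  B5 = {2, 3, 4, 7, 8}
Tree: B1–B2, B2–B3, B2–B4, B4–B5

Every bag has size at most 5, so the width is 5 − 1 = 4 and tw(G) ≤ 4. Conversely, {0, 2, 3, 4, 8} is a clique of size 5, and the vertices of any clique must share a bag in every tree decomposition; so some bag has ≥ 5 vertices and tw(G) ≥ 4. The upper and lower bounds meet at 4, so that is the treewidth.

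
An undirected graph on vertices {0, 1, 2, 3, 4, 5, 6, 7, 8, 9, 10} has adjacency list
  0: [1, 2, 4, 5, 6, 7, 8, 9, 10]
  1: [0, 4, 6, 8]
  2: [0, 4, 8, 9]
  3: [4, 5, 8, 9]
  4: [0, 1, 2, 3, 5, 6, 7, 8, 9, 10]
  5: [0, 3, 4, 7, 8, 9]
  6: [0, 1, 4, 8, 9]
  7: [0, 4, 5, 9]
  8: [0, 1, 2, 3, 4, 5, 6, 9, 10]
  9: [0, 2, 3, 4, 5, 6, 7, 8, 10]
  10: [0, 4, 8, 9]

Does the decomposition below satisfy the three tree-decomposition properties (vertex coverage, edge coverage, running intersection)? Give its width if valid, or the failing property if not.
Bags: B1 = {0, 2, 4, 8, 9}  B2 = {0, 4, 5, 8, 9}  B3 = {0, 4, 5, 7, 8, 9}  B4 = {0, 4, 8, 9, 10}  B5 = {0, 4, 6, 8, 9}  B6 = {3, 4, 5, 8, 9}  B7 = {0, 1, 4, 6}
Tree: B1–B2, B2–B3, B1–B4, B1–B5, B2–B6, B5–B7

A tree decomposition must satisfy three properties: every vertex lies in some bag; for every edge, both endpoints lie together in some bag; and for every vertex, the bags containing it form a connected subtree. Here edge (8,1) lies in no bag, so the decomposition is invalid.

No — edge (8,1) lies in no bag.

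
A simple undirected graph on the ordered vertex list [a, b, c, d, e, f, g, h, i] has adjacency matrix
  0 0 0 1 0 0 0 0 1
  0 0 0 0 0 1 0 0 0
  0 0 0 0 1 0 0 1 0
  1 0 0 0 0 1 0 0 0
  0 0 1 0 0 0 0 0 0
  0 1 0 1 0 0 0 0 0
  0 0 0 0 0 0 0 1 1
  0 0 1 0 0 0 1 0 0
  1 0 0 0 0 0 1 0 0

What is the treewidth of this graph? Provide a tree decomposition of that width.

Treewidth 1.
One such decomposition:
Bags: B1 = {b, f}  B2 = {d, f}  B3 = {a, d}  B4 = {a, i}  B5 = {g, i}  B6 = {g, h}  B7 = {c, h}  B8 = {c, e}
Tree: B1–B2, B2–B3, B3–B4, B4–B5, B5–B6, B6–B7, B7–B8

Each bag holds 2 vertices, so the decomposition has width 1, which upper-bounds the treewidth. G has an edge, so its treewidth is at least 1. The upper and lower bounds meet at 1, so that is the treewidth.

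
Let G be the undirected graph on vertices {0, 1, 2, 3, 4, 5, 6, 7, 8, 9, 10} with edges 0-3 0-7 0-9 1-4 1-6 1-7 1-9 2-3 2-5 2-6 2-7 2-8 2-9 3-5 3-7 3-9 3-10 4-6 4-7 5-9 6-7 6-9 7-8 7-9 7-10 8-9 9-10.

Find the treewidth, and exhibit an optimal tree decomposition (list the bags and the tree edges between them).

Treewidth 3.
One optimal decomposition is:
Bags: B1 = {2, 6, 7, 9}  B2 = {2, 3, 7, 9}  B3 = {2, 7, 8, 9}  B4 = {0, 3, 7, 9}  B5 = {1, 6, 7, 9}  B6 = {1, 4, 6, 7}  B7 = {3, 7, 9, 10}  B8 = {2, 3, 5, 9}
Tree: B1–B2, B1–B3, B2–B4, B1–B5, B5–B6, B2–B7, B2–B8

The largest bag has 4 vertices, giving width 3; this decomposition certifies tw(G) ≤ 3. For the lower bound, the 4 vertices {2, 3, 5, 9} are pairwise adjacent, and any tree decomposition puts a clique entirely inside one bag — forcing width ≥ 3. Hence tw(G) = 3 exactly.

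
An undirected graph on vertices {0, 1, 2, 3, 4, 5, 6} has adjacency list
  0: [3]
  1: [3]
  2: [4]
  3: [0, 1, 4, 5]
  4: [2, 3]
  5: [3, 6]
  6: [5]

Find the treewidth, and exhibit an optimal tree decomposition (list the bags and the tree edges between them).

Treewidth 1.
Bags: B1 = {1, 3}  B2 = {3, 4}  B3 = {3, 5}  B4 = {0, 3}  B5 = {2, 4}  B6 = {5, 6}
Tree: B1–B2, B2–B3, B2–B4, B2–B5, B3–B6

Each bag holds 2 vertices, so the decomposition has width 1, which upper-bounds the treewidth. G has an edge, so its treewidth is at least 1. Therefore the treewidth is 1.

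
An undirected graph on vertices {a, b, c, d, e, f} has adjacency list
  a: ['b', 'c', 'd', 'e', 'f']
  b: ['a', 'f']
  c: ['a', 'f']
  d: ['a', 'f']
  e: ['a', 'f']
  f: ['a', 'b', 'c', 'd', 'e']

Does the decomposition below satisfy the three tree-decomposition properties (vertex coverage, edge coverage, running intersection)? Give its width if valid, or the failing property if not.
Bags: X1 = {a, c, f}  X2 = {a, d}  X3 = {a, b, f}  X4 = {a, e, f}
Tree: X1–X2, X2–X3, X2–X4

A tree decomposition must satisfy three properties: every vertex lies in some bag; for every edge, both endpoints lie together in some bag; and for every vertex, the bags containing it form a connected subtree. Here edge (f,d) lies in no bag, so the decomposition is invalid.

No — edge (f,d) lies in no bag.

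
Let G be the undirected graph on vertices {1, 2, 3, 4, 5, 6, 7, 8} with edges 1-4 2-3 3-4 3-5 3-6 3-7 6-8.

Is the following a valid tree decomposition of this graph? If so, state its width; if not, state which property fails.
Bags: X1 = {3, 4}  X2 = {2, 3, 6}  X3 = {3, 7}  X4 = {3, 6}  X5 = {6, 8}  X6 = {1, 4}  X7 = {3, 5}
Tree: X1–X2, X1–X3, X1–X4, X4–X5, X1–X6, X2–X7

A tree decomposition must satisfy three properties: every vertex lies in some bag; for every edge, both endpoints lie together in some bag; and for every vertex, the bags containing it form a connected subtree. Here bags containing vertex 6 are not connected in the tree, so the decomposition is invalid.

No — bags containing vertex 6 are not connected in the tree.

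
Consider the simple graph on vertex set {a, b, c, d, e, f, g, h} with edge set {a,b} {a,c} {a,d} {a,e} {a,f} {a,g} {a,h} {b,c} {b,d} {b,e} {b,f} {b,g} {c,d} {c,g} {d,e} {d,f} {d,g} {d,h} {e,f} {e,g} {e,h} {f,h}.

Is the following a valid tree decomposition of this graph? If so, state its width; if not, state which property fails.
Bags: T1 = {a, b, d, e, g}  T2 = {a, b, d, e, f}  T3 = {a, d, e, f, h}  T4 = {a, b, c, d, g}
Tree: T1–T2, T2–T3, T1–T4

Every vertex of G appears in some bag (union = {a, b, c, d, e, f, g, h}); every edge is covered by a bag; and for each vertex v the set of bags containing v is connected in the bag tree. The decomposition is therefore valid. The largest bag has 5 vertices, so the width is 4.

Yes; width 4.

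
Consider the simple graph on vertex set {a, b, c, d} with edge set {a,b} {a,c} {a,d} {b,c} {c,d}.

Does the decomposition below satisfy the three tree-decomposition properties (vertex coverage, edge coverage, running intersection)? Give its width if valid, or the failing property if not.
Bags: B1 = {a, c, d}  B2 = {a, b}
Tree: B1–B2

No — edge (c,b) lies in no bag.

A tree decomposition must satisfy three properties: every vertex lies in some bag; for every edge, both endpoints lie together in some bag; and for every vertex, the bags containing it form a connected subtree. Here edge (c,b) lies in no bag, so the decomposition is invalid.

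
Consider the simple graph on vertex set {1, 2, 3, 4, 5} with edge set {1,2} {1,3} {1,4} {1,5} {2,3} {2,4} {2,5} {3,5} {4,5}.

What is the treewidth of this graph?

3

A width-3 tree decomposition is:
Bags: B1 = {1, 2, 4, 5}  B2 = {1, 2, 3, 5}
Tree: B1–B2
Every bag has size at most 4, so the width is 4 − 1 = 3 and tw(G) ≤ 3. On the other hand G contains the 4-clique {1, 2, 3, 5}. A clique must lie in a single bag of any decomposition, so no decomposition can have width below 3. Combining the bounds, tw(G) = 3.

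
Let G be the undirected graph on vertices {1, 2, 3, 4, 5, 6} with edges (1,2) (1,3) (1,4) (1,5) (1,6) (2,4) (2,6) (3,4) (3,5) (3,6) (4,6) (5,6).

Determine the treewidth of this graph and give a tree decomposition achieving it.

Every bag has size at most 4, so the width is 4 − 1 = 3 and tw(G) ≤ 3. On the other hand G contains the 4-clique {1, 2, 4, 6}. A clique must lie in a single bag of any decomposition, so no decomposition can have width below 3. Hence tw(G) = 3 exactly.

Treewidth 3.
One optimal decomposition is:
Bags: B1 = {1, 3, 4, 6}  B2 = {1, 3, 5, 6}  B3 = {1, 2, 4, 6}
Tree: B1–B2, B1–B3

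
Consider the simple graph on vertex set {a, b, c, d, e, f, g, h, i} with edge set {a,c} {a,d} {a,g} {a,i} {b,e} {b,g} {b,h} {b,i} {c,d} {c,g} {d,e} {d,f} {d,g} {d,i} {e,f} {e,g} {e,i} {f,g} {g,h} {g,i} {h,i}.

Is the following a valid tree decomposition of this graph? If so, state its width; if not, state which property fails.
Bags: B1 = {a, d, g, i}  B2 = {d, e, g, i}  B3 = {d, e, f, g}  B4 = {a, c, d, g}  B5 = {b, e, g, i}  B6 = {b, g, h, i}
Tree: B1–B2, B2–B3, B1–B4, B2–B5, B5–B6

Checking the three conditions: (i) the bags cover all of {a, b, c, d, e, f, g, h, i}; (ii) for each edge, some bag contains both endpoints; (iii) the bags containing any fixed vertex form a subtree. All hold, so the decomposition is valid with width 4 − 1 = 3.

Yes; width 3.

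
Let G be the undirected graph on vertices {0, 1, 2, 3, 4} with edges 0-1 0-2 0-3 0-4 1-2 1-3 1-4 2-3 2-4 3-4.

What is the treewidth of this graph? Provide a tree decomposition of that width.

A single bag containing all 5 vertices is trivially a valid decomposition of width 4. Conversely, {0, 1, 2, 3, 4} is a clique of size 5, and the vertices of any clique must share a bag in every tree decomposition; so some bag has ≥ 5 vertices and tw(G) ≥ 4. Combining the bounds, tw(G) = 4.

Treewidth 4.
One such decomposition:
Bags: B1 = {0, 1, 2, 3, 4}
Tree: (single bag)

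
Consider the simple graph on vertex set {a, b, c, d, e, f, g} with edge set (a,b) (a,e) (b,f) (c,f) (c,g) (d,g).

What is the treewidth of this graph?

A width-1 tree decomposition is:
Bags: B1 = {a, e}  B2 = {a, b}  B3 = {b, f}  B4 = {c, f}  B5 = {c, g}  B6 = {d, g}
Tree: B1–B2, B2–B3, B3–B4, B4–B5, B5–B6
Each bag holds 2 vertices, so the decomposition has width 1, which upper-bounds the treewidth. G has an edge, so its treewidth is at least 1. The upper and lower bounds meet at 1, so that is the treewidth.

1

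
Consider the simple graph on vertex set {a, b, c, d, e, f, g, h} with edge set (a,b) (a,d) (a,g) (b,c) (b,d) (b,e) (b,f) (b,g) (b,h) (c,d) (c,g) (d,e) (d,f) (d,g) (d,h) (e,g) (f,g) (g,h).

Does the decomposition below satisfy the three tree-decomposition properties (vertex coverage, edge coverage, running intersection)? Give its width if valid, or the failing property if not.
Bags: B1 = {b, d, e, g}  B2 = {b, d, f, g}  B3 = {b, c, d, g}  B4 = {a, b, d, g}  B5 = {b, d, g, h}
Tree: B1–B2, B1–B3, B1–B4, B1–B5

Checking the three conditions: (i) the bags cover all of {a, b, c, d, e, f, g, h}; (ii) for each edge, some bag contains both endpoints; (iii) the bags containing any fixed vertex form a subtree. All hold, so the decomposition is valid with width 4 − 1 = 3.

Yes; width 3.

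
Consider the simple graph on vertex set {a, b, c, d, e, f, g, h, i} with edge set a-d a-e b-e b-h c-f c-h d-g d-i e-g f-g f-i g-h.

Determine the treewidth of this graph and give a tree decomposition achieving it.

Treewidth 3.
Bags: B1 = {a, b, d, e}  B2 = {b, d, e, g}  B3 = {b, d, g, h}  B4 = {d, g, h, i}  B5 = {f, g, h, i}  B6 = {c, f, h, i}
Tree: B1–B2, B2–B3, B3–B4, B4–B5, B5–B6

The largest bag has 4 vertices, giving width 3; this decomposition certifies tw(G) ≤ 3. For the lower bound: the 4 vertex sets {a,b,e}, {d}, {g}, {c,f,h,i} are disjoint, each induces a connected subgraph, and every pair is joined by at least one edge of G. Contracting each set to a single vertex therefore yields K_{4} as a minor, and since treewidth is minor-monotone, tw(G) ≥ tw(K_{4}) = 3. The upper and lower bounds meet at 3, so that is the treewidth.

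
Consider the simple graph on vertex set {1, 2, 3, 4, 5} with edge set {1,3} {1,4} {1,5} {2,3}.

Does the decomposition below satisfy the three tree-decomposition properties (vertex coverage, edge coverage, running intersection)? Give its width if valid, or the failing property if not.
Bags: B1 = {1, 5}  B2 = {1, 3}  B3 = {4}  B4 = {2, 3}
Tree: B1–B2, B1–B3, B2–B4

A tree decomposition must satisfy three properties: every vertex lies in some bag; for every edge, both endpoints lie together in some bag; and for every vertex, the bags containing it form a connected subtree. Here edge (1,4) lies in no bag, so the decomposition is invalid.

No — edge (1,4) lies in no bag.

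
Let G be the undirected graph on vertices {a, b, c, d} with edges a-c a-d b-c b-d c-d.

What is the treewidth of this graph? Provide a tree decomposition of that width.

Treewidth 2.
One optimal decomposition is:
Bags: B1 = {b, c, d}  B2 = {a, c, d}
Tree: B1–B2

Every bag has size at most 3, so the width is 3 − 1 = 2 and tw(G) ≤ 2. Conversely, {a, c, d} is a clique of size 3, and the vertices of any clique must share a bag in every tree decomposition; so some bag has ≥ 3 vertices and tw(G) ≥ 2. Hence tw(G) = 2 exactly.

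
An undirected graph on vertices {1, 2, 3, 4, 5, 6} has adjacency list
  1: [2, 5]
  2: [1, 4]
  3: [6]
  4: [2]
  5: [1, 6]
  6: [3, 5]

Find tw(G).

1

A width-1 tree decomposition is:
Bags: B1 = {3, 6}  B2 = {5, 6}  B3 = {1, 5}  B4 = {1, 2}  B5 = {2, 4}
Tree: B1–B2, B2–B3, B3–B4, B4–B5
The largest bag has 2 vertices, giving width 1; this decomposition certifies tw(G) ≤ 1. Since G has at least one edge (e.g. 3–6), it is not an edgeless graph, so tw(G) ≥ 1. Therefore the treewidth is 1.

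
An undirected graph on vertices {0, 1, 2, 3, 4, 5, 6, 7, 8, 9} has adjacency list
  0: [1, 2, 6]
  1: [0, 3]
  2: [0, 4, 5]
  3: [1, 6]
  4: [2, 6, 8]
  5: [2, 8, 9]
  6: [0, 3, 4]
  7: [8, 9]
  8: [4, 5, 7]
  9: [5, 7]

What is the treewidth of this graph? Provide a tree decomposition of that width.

Treewidth 2.
One such decomposition:
Bags: B1 = {7, 8, 9}  B2 = {5, 8, 9}  B3 = {4, 5, 8}  B4 = {2, 4, 5}  B5 = {2, 4, 6}  B6 = {0, 2, 6}  B7 = {0, 3, 6}  B8 = {0, 1, 3}
Tree: B1–B2, B2–B3, B3–B4, B4–B5, B5–B6, B6–B7, B7–B8

Each bag holds 3 vertices, so the decomposition has width 2, which upper-bounds the treewidth. The edges 7–9–5–8–7 form a cycle, so G is not a tree and its treewidth is at least 2. The upper and lower bounds meet at 2, so that is the treewidth.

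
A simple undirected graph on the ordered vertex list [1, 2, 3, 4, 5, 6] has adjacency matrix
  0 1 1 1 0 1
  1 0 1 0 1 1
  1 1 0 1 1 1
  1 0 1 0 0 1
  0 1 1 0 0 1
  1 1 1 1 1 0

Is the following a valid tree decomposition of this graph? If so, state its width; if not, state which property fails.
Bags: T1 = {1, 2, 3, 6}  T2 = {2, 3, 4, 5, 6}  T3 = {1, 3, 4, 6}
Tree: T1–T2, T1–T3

A tree decomposition must satisfy three properties: every vertex lies in some bag; for every edge, both endpoints lie together in some bag; and for every vertex, the bags containing it form a connected subtree. Here bags containing vertex 4 are not connected in the tree, so the decomposition is invalid.

No — bags containing vertex 4 are not connected in the tree.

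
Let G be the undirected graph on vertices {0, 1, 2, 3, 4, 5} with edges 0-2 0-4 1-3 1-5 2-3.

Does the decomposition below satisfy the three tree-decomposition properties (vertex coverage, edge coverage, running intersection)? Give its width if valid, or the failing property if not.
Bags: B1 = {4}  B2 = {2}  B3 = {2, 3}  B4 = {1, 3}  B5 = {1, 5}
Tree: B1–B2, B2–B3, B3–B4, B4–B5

A tree decomposition must satisfy three properties: every vertex lies in some bag; for every edge, both endpoints lie together in some bag; and for every vertex, the bags containing it form a connected subtree. Here vertex 0 appears in no bag, so the decomposition is invalid.

No — vertex 0 appears in no bag.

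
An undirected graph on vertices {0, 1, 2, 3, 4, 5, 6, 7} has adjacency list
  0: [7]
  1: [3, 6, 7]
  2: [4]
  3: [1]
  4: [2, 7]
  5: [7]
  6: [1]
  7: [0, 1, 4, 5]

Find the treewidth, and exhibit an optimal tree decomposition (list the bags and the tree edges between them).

Treewidth 1.
One optimal decomposition is:
Bags: B1 = {4, 7}  B2 = {0, 7}  B3 = {1, 7}  B4 = {2, 4}  B5 = {1, 3}  B6 = {1, 6}  B7 = {5, 7}
Tree: B1–B2, B2–B3, B1–B4, B3–B5, B3–B6, B1–B7

Every bag has size at most 2, so the width is 2 − 1 = 1 and tw(G) ≤ 1. Any graph with an edge has treewidth ≥ 1, and G has the edge 7–4. Hence tw(G) = 1 exactly.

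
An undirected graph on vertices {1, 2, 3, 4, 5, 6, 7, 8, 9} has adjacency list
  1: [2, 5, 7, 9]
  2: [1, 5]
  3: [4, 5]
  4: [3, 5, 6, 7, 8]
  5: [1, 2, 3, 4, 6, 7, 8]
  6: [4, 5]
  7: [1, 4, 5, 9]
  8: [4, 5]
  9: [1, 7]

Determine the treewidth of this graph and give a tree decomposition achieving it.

Treewidth 2.
One optimal decomposition is:
Bags: B1 = {4, 5, 7}  B2 = {1, 5, 7}  B3 = {4, 5, 6}  B4 = {3, 4, 5}  B5 = {1, 7, 9}  B6 = {4, 5, 8}  B7 = {1, 2, 5}
Tree: B1–B2, B1–B3, B3–B4, B2–B5, B1–B6, B2–B7

The largest bag has 3 vertices, giving width 2; this decomposition certifies tw(G) ≤ 2. On the other hand G contains the 3-clique {1, 7, 9}. A clique must lie in a single bag of any decomposition, so no decomposition can have width below 2. Hence tw(G) = 2 exactly.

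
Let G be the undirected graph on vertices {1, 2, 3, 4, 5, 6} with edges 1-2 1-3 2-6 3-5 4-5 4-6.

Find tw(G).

A width-2 tree decomposition is:
Bags: B1 = {4, 5, 6}  B2 = {3, 5, 6}  B3 = {1, 3, 6}  B4 = {1, 2, 6}
Tree: B1–B2, B2–B3, B3–B4
Every bag has size at most 3, so the width is 3 − 1 = 2 and tw(G) ≤ 2. The edges 6–4–5–3–1–2–6 form a cycle, so G is not a tree and its treewidth is at least 2. Combining the bounds, tw(G) = 2.

2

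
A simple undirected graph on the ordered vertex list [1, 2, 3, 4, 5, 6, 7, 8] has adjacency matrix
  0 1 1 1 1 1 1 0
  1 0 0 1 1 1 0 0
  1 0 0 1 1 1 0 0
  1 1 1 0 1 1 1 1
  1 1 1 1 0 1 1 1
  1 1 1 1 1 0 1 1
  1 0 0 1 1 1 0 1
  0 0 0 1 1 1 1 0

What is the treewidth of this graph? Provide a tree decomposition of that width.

Each bag holds 5 vertices, so the decomposition has width 4, which upper-bounds the treewidth. Conversely, {4, 5, 6, 7, 8} is a clique of size 5, and the vertices of any clique must share a bag in every tree decomposition; so some bag has ≥ 5 vertices and tw(G) ≥ 4. Therefore the treewidth is 4.

Treewidth 4.
One optimal decomposition is:
Bags: B1 = {1, 4, 5, 6, 7}  B2 = {1, 2, 4, 5, 6}  B3 = {1, 3, 4, 5, 6}  B4 = {4, 5, 6, 7, 8}
Tree: B1–B2, B2–B3, B1–B4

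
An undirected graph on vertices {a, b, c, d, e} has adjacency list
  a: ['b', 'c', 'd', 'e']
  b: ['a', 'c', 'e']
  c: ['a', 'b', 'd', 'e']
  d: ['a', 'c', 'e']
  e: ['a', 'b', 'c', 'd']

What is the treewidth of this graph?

A width-3 tree decomposition is:
Bags: B1 = {a, c, d, e}  B2 = {a, b, c, e}
Tree: B1–B2
Each bag holds 4 vertices, so the decomposition has width 3, which upper-bounds the treewidth. Conversely, {a, c, d, e} is a clique of size 4, and the vertices of any clique must share a bag in every tree decomposition; so some bag has ≥ 4 vertices and tw(G) ≥ 3. Hence tw(G) = 3 exactly.

3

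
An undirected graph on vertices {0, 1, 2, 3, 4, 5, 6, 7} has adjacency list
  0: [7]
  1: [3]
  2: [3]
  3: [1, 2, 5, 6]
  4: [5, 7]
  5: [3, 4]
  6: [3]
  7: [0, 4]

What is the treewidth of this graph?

1

A width-1 tree decomposition is:
Bags: B1 = {4, 5}  B2 = {4, 7}  B3 = {3, 5}  B4 = {2, 3}  B5 = {0, 7}  B6 = {3, 6}  B7 = {1, 3}
Tree: B1–B2, B1–B3, B3–B4, B2–B5, B4–B6, B4–B7
The largest bag has 2 vertices, giving width 1; this decomposition certifies tw(G) ≤ 1. Since G has at least one edge (e.g. 5–4), it is not an edgeless graph, so tw(G) ≥ 1. The upper and lower bounds meet at 1, so that is the treewidth.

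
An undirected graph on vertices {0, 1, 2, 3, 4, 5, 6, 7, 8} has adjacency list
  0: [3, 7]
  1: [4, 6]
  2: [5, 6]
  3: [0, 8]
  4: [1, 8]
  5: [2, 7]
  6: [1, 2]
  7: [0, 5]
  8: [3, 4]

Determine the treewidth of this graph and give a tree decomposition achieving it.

The largest bag has 3 vertices, giving width 2; this decomposition certifies tw(G) ≤ 2. For the lower bound, G contains the cycle 1–6–2–5–7–0–3–8–4–1, so G is not a forest; only forests have treewidth ≤ 1, hence tw(G) ≥ 2. Combining the bounds, tw(G) = 2.

Treewidth 2.
Bags: B1 = {1, 2, 6}  B2 = {1, 2, 5}  B3 = {1, 5, 7}  B4 = {0, 1, 7}  B5 = {0, 1, 3}  B6 = {1, 3, 8}  B7 = {1, 4, 8}
Tree: B1–B2, B2–B3, B3–B4, B4–B5, B5–B6, B6–B7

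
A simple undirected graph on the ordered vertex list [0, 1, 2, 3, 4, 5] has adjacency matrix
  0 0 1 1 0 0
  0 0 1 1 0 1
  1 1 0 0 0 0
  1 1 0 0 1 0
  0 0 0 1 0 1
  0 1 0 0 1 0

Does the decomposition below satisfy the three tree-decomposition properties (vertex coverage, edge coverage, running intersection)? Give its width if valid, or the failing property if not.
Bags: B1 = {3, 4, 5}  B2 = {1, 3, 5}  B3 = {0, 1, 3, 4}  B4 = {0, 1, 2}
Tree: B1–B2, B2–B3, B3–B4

A tree decomposition must satisfy three properties: every vertex lies in some bag; for every edge, both endpoints lie together in some bag; and for every vertex, the bags containing it form a connected subtree. Here bags containing vertex 4 are not connected in the tree, so the decomposition is invalid.

No — bags containing vertex 4 are not connected in the tree.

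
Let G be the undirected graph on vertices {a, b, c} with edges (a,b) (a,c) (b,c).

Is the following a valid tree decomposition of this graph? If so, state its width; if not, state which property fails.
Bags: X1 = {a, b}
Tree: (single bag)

No — vertex c appears in no bag.

A tree decomposition must satisfy three properties: every vertex lies in some bag; for every edge, both endpoints lie together in some bag; and for every vertex, the bags containing it form a connected subtree. Here vertex c appears in no bag, so the decomposition is invalid.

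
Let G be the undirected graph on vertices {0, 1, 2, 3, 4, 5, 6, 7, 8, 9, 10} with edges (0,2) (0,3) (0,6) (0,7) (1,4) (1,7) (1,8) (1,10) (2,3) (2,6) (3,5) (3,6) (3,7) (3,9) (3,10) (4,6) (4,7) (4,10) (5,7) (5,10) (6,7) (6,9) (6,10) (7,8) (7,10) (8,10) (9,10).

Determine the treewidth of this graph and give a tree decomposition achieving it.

Each bag holds 4 vertices, so the decomposition has width 3, which upper-bounds the treewidth. Conversely, {3, 6, 9, 10} is a clique of size 4, and the vertices of any clique must share a bag in every tree decomposition; so some bag has ≥ 4 vertices and tw(G) ≥ 3. The upper and lower bounds meet at 3, so that is the treewidth.

Treewidth 3.
One such decomposition:
Bags: B1 = {3, 6, 7, 10}  B2 = {4, 6, 7, 10}  B3 = {3, 6, 9, 10}  B4 = {0, 3, 6, 7}  B5 = {3, 5, 7, 10}  B6 = {1, 4, 7, 10}  B7 = {0, 2, 3, 6}  B8 = {1, 7, 8, 10}
Tree: B1–B2, B1–B3, B1–B4, B1–B5, B2–B6, B4–B7, B6–B8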